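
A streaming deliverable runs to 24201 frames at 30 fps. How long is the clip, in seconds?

806.7 seconds

Running time = 24201 / (30) = 806.7 s.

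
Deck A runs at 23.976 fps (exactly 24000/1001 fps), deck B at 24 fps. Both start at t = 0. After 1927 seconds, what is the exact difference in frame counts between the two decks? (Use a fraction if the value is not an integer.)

A emits 24000/1001 × 1927 = 46248000/1001 frames; B emits 24 × 1927 = 46248.
Difference = 46248/1001 frames (≈ 46.2018); B is ahead of A.

46248/1001 frames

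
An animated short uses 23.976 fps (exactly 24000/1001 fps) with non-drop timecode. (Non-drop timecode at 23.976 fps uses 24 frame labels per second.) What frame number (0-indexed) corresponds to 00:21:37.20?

frame 31148

Total seconds to the label: (0 × 3600 + 21 × 60 + 37) = 1297.
Frame index = 1297 × 24 + 20 = 31148.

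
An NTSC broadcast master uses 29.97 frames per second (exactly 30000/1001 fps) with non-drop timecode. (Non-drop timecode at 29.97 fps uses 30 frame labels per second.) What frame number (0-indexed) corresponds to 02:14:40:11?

242411

Total seconds to the label: (2 × 3600 + 14 × 60 + 40) = 8080.
Frame index = 8080 × 30 + 11 = 242411.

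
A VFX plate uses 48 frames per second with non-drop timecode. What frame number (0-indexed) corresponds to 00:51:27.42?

frame 148218

Total seconds to the label: (0 × 3600 + 51 × 60 + 27) = 3087.
Frame index = 3087 × 48 + 42 = 148218.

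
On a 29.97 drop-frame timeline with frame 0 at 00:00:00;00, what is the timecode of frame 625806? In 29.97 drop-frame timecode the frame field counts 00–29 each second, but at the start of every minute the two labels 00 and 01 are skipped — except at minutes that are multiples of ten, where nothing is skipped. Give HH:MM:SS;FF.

05:48:01;04

Each 10-minute DF block holds 10 × 60 × 30 − 9 × 2 = 17982 frames. 625806 ÷ 17982 → 34 full blocks, remainder 14418.
Within the partial block the first minute is 1800 frames and each further minute 1798, so 8 further minute boundaries passed. Total skipped labels = 18 × 34 + 2 × 8 = 628.
Non-drop label index = 625806 + 628 = 626434; at 30 labels/s that is 05:48:01:04, i.e. DF 05:48:01;04.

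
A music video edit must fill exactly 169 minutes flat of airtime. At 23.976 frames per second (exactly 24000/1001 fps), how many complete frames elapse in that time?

243116 frames

169 min = 10140 s.
Frames = 10140 × 24000/1001 = 18720000/77 ≈ 243116.8831.
Complete frames: 243116.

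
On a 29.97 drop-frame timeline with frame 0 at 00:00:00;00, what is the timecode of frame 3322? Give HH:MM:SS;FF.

00:01:50;24

Ten DF minutes hold 17982 frames, so frame 3322 lies in block 0 (frames 0–17981) with 3322 frames into that block.
The block's first minute is 1800 frames and the rest 1798 each; 3322 frames reaches minute 1, so 0 × 18 + 1 × 2 = 2 labels have been skipped so far.
Adding those back, label number 3322 + 2 = 3324 at 30 labels/s is 110 s + 24 f = 0 h 1 min 50 s frame 24, i.e. 00:01:50;24.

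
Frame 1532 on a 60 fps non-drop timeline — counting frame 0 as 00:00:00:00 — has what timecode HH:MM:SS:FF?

1532 ÷ 60 = 25 full seconds, remainder 32 frames.
25 s = 0 h 0 min 25 s.
Timecode: 00:00:25:32.

00:00:25:32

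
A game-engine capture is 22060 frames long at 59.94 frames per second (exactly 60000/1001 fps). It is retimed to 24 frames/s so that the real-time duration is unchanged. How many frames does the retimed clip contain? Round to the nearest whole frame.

8833 frames

Frames at target rate = 22060 × (24) / (60000/1001) = 1104103/125 ≈ 8832.824.
Nearest whole frame: 8833.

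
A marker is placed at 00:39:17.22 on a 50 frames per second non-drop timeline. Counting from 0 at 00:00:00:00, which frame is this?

Total seconds to the label: (0 × 3600 + 39 × 60 + 17) = 2357.
Frame index = 2357 × 50 + 22 = 117872.

117872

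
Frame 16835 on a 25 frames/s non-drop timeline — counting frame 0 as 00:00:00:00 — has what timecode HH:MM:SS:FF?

00:11:13:10

16835 ÷ 25 = 673 full seconds, remainder 10 frames.
673 s = 0 h 11 min 13 s.
Timecode: 00:11:13:10.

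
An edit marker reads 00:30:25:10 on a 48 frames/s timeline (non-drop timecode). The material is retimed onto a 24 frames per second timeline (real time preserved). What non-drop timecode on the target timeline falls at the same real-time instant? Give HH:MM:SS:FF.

Source frame index: (0×3600 + 30×60 + 25) × 48 + 10 = 87610.
Real time: 87610 / (48) = 43805/24 s.
Target frame: (43805/24) × (24) = 43805.
At 24 labels/s: frame 43805 → 00:30:25:05.

00:30:25:05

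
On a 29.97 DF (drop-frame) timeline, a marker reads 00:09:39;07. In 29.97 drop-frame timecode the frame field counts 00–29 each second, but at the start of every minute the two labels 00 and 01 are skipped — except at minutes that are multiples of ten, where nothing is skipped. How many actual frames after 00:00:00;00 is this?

17359

As if non-drop at 30 labels/s: (0 × 3600 + 9 × 60 + 39) × 30 + 7 = 17377.
Minute boundaries passed: 9; those not divisible by 10: 9 − 0 = 9; dropped labels = 2 × 9 = 18.
Actual frame index = 17377 − 18 = 17359.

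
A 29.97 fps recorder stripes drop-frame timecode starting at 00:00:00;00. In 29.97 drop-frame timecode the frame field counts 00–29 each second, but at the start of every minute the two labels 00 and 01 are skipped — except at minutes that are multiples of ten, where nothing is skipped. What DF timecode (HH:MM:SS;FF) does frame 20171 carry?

00:11:13;01

Ten DF minutes hold 17982 frames, so frame 20171 lies in block 1 (frames 17982–35963) with 2189 frames into that block.
The block's first minute is 1800 frames and the rest 1798 each; 2189 frames reaches minute 1, so 1 × 18 + 1 × 2 = 20 labels have been skipped so far.
Adding those back, label number 20171 + 20 = 20191 at 30 labels/s is 673 s + 1 f = 0 h 11 min 13 s frame 1, i.e. 00:11:13;01.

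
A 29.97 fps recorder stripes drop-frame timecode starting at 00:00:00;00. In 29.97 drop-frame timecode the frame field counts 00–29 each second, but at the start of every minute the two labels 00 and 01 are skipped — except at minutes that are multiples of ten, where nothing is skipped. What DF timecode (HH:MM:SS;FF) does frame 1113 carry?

00:00:37;03

Each 10-minute DF block holds 10 × 60 × 30 − 9 × 2 = 17982 frames. 1113 ÷ 17982 → 0 full blocks, remainder 1113.
Within the partial block the first minute is 1800 frames and each further minute 1798, so 0 further minute boundaries passed. Total skipped labels = 18 × 0 + 2 × 0 = 0.
Non-drop label index = 1113 + 0 = 1113; at 30 labels/s that is 00:00:37:03, i.e. DF 00:00:37;03.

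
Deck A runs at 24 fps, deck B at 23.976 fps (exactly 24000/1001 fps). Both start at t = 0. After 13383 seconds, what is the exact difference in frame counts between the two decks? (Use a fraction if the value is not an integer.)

321192/1001 frames

A emits 24 × 13383 = 321192 frames; B emits 24000/1001 × 13383 = 321192000/1001.
Difference = 321192/1001 frames (≈ 320.8711); B is behind A.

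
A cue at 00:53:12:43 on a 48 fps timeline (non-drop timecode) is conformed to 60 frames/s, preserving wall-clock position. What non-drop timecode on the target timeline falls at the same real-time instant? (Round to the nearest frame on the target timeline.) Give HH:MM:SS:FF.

Source frame index: (0×3600 + 53×60 + 12) × 48 + 43 = 153259.
Real time: 153259 / (48) = 153259/48 s.
Target frame: (153259/48) × (60) = 766295/4 ≈ 191573.750 → 191574.
At 60 labels/s: frame 191574 → 00:53:12:54.

00:53:12:54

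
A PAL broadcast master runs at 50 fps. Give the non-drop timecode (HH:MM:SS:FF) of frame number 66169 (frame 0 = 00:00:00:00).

00:22:03:19

66169 ÷ 50 = 1323 full seconds, remainder 19 frames.
1323 s = 0 h 22 min 3 s.
Timecode: 00:22:03:19.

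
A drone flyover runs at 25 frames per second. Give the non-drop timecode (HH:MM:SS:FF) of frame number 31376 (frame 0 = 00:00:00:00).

31376 ÷ 25 = 1255 full seconds, remainder 1 frame.
1255 s = 0 h 20 min 55 s.
Timecode: 00:20:55:01.

00:20:55:01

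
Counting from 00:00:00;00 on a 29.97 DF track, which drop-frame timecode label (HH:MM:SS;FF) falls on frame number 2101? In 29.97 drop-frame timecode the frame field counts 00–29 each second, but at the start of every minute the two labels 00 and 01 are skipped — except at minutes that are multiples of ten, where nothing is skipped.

00:01:10;03

Each 10-minute DF block holds 10 × 60 × 30 − 9 × 2 = 17982 frames. 2101 ÷ 17982 → 0 full blocks, remainder 2101.
Within the partial block the first minute is 1800 frames and each further minute 1798, so 1 further minute boundary passed. Total skipped labels = 18 × 0 + 2 × 1 = 2.
Non-drop label index = 2101 + 2 = 2103; at 30 labels/s that is 00:01:10:03, i.e. DF 00:01:10;03.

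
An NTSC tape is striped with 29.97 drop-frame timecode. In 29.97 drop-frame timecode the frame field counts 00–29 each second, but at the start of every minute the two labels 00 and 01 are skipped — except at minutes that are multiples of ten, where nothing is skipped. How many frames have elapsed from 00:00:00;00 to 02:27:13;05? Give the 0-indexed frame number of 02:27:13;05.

As if non-drop at 30 labels/s: (2 × 3600 + 27 × 60 + 13) × 30 + 5 = 264995.
Minute boundaries passed: 147; those not divisible by 10: 147 − 14 = 133; dropped labels = 2 × 133 = 266.
Actual frame index = 264995 − 266 = 264729.

264729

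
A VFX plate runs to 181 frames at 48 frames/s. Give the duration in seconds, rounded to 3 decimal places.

Running time = 181 × 1/48 = 181/48 s ≈ 3.771 s.

3.771 seconds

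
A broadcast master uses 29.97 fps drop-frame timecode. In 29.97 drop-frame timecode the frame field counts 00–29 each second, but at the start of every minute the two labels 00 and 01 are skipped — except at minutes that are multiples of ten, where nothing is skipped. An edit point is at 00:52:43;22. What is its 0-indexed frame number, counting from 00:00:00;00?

94818

Complete 10-minute blocks: 5, each 17982 frames → 89910.
Remaining 2 whole minutes in the current block: 1800 + 1 × 1798 = 3598 frames.
Within the current minute: 43 × 30 + 22 − 2 = 1310 (labels ;00/;01 skipped at this minute). Total = 89910 + 3598 + 1310 = 94818.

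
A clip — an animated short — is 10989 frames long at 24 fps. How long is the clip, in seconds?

457.875 seconds

Running time = 10989 / (24) = 457.875 s.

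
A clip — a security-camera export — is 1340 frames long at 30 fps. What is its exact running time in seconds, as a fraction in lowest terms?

134/3 seconds

Running time = 1340 ÷ (30) = 1340 × 1/30 = 134/3 s.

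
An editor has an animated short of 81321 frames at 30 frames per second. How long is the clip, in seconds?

2710.7 seconds

Running time = 81321 / (30) = 2710.7 s.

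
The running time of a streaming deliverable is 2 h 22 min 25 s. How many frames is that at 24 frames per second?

2 h 22 min 25 s = 8545 s.
Frames = 8545 × 24 = 205080.

205080 frames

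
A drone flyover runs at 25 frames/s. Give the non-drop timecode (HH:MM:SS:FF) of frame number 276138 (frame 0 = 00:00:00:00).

276138 ÷ 25 = 11045 full seconds, remainder 13 frames.
11045 s = 3 h 4 min 5 s.
Timecode: 03:04:05:13.

03:04:05:13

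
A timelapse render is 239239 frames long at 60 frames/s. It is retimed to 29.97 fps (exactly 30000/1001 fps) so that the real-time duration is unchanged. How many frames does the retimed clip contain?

Target frames = source frames × (target rate / source rate) = 239239 × (30000/1001)/(60) = 239239 × 500/1001 = 119500.

119500 frames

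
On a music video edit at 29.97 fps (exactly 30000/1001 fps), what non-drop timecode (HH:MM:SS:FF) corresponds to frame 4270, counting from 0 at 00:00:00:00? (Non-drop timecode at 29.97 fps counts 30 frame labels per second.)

00:02:22:10

4270 ÷ 30 = 142 full seconds, remainder 10 frames.
142 s = 0 h 2 min 22 s.
Timecode: 00:02:22:10.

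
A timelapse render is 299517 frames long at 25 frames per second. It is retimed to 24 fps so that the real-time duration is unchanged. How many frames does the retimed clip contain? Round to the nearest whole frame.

287536 frames

Frames at target rate = 299517 × (24) / (25) = 7188408/25 ≈ 287536.320.
Nearest whole frame: 287536.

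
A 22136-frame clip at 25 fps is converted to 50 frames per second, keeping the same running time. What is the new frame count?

44272 frames

Target frames = source frames × (target rate / source rate) = 22136 × (50)/(25) = 22136 × 2 = 44272.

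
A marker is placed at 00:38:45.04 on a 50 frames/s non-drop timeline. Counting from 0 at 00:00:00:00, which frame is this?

Total seconds to the label: (0 × 3600 + 38 × 60 + 45) = 2325.
Frame index = 2325 × 50 + 4 = 116254.

116254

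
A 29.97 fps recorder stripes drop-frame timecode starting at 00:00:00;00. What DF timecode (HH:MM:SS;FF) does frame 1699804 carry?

15:45:16;26

Each 10-minute DF block holds 10 × 60 × 30 − 9 × 2 = 17982 frames. 1699804 ÷ 17982 → 94 full blocks, remainder 9496.
Within the partial block the first minute is 1800 frames and each further minute 1798, so 5 further minute boundaries passed. Total skipped labels = 18 × 94 + 2 × 5 = 1702.
Non-drop label index = 1699804 + 1702 = 1701506; at 30 labels/s that is 15:45:16:26, i.e. DF 15:45:16;26.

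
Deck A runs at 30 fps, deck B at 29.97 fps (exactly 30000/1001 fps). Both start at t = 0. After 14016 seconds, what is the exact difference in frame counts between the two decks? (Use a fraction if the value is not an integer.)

A emits 30 × 14016 = 420480 frames; B emits 30000/1001 × 14016 = 420480000/1001.
Difference = 420480/1001 frames (≈ 420.0599); B is behind A.

420480/1001 frames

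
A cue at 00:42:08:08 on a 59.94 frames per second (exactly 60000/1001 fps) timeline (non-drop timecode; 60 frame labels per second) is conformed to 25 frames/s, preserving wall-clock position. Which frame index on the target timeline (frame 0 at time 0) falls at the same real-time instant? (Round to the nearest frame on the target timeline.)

frame 63267

Source frame index: (0×3600 + 42×60 + 8) × 60 + 8 = 151688.
Real time: 151688 / (60000/1001) = 18979961/7500 s.
Target frame: (18979961/7500) × (25) = 18979961/300 ≈ 63266.537 → 63267.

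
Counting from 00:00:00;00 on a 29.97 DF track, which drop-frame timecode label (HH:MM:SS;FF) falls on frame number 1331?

Each 10-minute DF block holds 10 × 60 × 30 − 9 × 2 = 17982 frames. 1331 ÷ 17982 → 0 full blocks, remainder 1331.
Within the partial block the first minute is 1800 frames and each further minute 1798, so 0 further minute boundaries passed. Total skipped labels = 18 × 0 + 2 × 0 = 0.
Non-drop label index = 1331 + 0 = 1331; at 30 labels/s that is 00:00:44:11, i.e. DF 00:00:44;11.

00:00:44;11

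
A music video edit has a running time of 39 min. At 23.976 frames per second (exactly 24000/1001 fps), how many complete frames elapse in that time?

39 min = 2340 s.
Frames = 2340 × 24000/1001 = 4320000/77 ≈ 56103.8961.
Complete frames: 56103.

56103 frames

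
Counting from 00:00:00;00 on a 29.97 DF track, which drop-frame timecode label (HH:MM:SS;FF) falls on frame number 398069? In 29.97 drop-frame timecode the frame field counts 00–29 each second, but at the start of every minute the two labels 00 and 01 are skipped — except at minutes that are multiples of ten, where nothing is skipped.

Each 10-minute DF block holds 10 × 60 × 30 − 9 × 2 = 17982 frames. 398069 ÷ 17982 → 22 full blocks, remainder 2465.
Within the partial block the first minute is 1800 frames and each further minute 1798, so 1 further minute boundary passed. Total skipped labels = 18 × 22 + 2 × 1 = 398.
Non-drop label index = 398069 + 398 = 398467; at 30 labels/s that is 03:41:22:07, i.e. DF 03:41:22;07.

03:41:22;07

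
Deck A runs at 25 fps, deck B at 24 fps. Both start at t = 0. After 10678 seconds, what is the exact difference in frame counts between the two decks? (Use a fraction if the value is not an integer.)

A emits 25 × 10678 = 266950 frames; B emits 24 × 10678 = 256272.
Difference = 10678 frames; B is behind A.

10678 frames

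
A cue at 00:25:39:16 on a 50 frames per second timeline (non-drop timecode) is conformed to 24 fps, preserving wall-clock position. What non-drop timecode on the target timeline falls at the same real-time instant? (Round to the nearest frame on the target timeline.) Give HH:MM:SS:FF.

Source frame index: (0×3600 + 25×60 + 39) × 50 + 16 = 76966.
Real time: 76966 / (50) = 38483/25 s.
Target frame: (38483/25) × (24) = 923592/25 ≈ 36943.680 → 36944.
At 24 labels/s: frame 36944 → 00:25:39:08.

00:25:39:08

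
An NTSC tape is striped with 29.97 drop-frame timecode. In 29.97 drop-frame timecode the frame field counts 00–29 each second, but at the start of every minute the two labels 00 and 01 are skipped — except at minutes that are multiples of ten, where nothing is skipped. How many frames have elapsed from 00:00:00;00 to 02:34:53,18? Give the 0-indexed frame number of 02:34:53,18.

As if non-drop at 30 labels/s: (2 × 3600 + 34 × 60 + 53) × 30 + 18 = 278808.
Minute boundaries passed: 154; those not divisible by 10: 154 − 15 = 139; dropped labels = 2 × 139 = 278.
Actual frame index = 278808 − 278 = 278530.

278530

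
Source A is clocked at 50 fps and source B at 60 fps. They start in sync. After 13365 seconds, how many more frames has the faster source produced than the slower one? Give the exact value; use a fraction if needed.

A emits 50 × 13365 = 668250 frames; B emits 60 × 13365 = 801900.
Difference = 133650 frames; B is ahead of A.

133650 frames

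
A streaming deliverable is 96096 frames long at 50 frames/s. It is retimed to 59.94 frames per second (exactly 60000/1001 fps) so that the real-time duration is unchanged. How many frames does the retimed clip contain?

Target frames = source frames × (target rate / source rate) = 96096 × (60000/1001)/(50) = 96096 × 1200/1001 = 115200.

115200 frames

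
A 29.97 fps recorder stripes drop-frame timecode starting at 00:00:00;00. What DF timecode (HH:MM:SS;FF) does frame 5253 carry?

00:02:55;07

Each 10-minute DF block holds 10 × 60 × 30 − 9 × 2 = 17982 frames. 5253 ÷ 17982 → 0 full blocks, remainder 5253.
Within the partial block the first minute is 1800 frames and each further minute 1798, so 2 further minute boundaries passed. Total skipped labels = 18 × 0 + 2 × 2 = 4.
Non-drop label index = 5253 + 4 = 5257; at 30 labels/s that is 00:02:55:07, i.e. DF 00:02:55;07.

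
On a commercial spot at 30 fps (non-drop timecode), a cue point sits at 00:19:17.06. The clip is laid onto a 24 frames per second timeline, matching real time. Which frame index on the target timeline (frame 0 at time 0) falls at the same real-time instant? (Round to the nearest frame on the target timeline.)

Source frame index: (0×3600 + 19×60 + 17) × 30 + 6 = 34716.
Real time: 34716 / (30) = 5786/5 s.
Target frame: (5786/5) × (24) = 138864/5 ≈ 27772.800 → 27773.

frame 27773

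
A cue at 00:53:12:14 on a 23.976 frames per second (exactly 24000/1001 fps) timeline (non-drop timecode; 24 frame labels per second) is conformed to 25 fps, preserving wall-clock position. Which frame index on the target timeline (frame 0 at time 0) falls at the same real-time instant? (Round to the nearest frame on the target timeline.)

Source frame index: (0×3600 + 53×60 + 12) × 24 + 14 = 76622.
Real time: 76622 / (24000/1001) = 38349311/12000 s.
Target frame: (38349311/12000) × (25) = 38349311/480 ≈ 79894.398 → 79894.

frame 79894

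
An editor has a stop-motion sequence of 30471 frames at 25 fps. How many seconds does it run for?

1218.84 seconds

Running time = 30471 / (25) = 1218.84 s.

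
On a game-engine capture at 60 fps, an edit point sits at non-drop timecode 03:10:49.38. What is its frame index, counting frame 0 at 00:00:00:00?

Total seconds to the label: (3 × 3600 + 10 × 60 + 49) = 11449.
Frame index = 11449 × 60 + 38 = 686978.

686978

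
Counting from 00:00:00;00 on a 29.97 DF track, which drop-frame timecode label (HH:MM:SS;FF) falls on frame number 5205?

00:02:53;19

Ten DF minutes hold 17982 frames, so frame 5205 lies in block 0 (frames 0–17981) with 5205 frames into that block.
The block's first minute is 1800 frames and the rest 1798 each; 5205 frames reaches minute 2, so 0 × 18 + 2 × 2 = 4 labels have been skipped so far.
Adding those back, label number 5205 + 4 = 5209 at 30 labels/s is 173 s + 19 f = 0 h 2 min 53 s frame 19, i.e. 00:02:53;19.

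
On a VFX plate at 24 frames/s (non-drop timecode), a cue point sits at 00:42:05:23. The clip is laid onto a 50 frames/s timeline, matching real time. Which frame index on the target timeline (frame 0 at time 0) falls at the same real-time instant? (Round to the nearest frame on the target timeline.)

frame 126298

Source frame index: (0×3600 + 42×60 + 5) × 24 + 23 = 60623.
Real time: 60623 / (24) = 60623/24 s.
Target frame: (60623/24) × (50) = 1515575/12 ≈ 126297.917 → 126298.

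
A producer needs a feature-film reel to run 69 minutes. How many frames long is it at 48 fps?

69 min = 4140 s.
Frames = 4140 × 48 = 198720.

198720 frames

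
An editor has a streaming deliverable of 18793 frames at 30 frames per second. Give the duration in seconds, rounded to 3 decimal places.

Running time = 18793 × 1/30 = 18793/30 s ≈ 626.433 s.

626.433 seconds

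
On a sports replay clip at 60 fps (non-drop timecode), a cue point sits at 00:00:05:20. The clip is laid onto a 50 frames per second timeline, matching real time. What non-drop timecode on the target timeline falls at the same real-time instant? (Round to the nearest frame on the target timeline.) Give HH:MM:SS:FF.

Source frame index: (0×3600 + 0×60 + 5) × 60 + 20 = 320.
Real time: 320 / (60) = 16/3 s.
Target frame: (16/3) × (50) = 800/3 ≈ 266.667 → 267.
At 50 labels/s: frame 267 → 00:00:05:17.

00:00:05:17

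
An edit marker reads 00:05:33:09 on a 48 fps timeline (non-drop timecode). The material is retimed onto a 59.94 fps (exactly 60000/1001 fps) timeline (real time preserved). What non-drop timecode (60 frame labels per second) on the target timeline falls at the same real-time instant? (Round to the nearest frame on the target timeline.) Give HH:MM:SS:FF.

00:05:32:51

Source frame index: (0×3600 + 5×60 + 33) × 48 + 9 = 15993.
Real time: 15993 / (48) = 5331/16 s.
Target frame: (5331/16) × (60000/1001) = 19991250/1001 ≈ 19971.279 → 19971.
At 60 labels/s: frame 19971 → 00:05:32:51.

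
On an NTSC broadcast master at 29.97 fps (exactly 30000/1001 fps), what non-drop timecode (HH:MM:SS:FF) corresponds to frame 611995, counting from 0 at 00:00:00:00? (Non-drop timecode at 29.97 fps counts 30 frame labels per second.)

05:39:59:25

611995 ÷ 30 = 20399 full seconds, remainder 25 frames.
20399 s = 5 h 39 min 59 s.
Timecode: 05:39:59:25.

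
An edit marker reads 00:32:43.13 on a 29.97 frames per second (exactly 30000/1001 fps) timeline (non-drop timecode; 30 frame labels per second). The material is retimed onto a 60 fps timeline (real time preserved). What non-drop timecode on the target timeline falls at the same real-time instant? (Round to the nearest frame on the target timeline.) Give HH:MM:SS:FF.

Source frame index: (0×3600 + 32×60 + 43) × 30 + 13 = 58903.
Real time: 58903 / (30000/1001) = 58961903/30000 s.
Target frame: (58961903/30000) × (60) = 58961903/500 ≈ 117923.806 → 117924.
At 60 labels/s: frame 117924 → 00:32:45:24.

00:32:45:24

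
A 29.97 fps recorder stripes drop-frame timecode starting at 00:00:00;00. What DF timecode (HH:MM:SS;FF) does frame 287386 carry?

02:39:49;04

Each 10-minute DF block holds 10 × 60 × 30 − 9 × 2 = 17982 frames. 287386 ÷ 17982 → 15 full blocks, remainder 17656.
Within the partial block the first minute is 1800 frames and each further minute 1798, so 9 further minute boundaries passed. Total skipped labels = 18 × 15 + 2 × 9 = 288.
Non-drop label index = 287386 + 288 = 287674; at 30 labels/s that is 02:39:49:04, i.e. DF 02:39:49;04.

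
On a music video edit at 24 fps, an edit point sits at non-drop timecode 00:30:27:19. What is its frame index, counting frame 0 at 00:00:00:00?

frame 43867

Total seconds to the label: (0 × 3600 + 30 × 60 + 27) = 1827.
Frame index = 1827 × 24 + 19 = 43867.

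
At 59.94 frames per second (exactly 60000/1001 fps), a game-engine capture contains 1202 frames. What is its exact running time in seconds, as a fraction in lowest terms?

601601/30000 seconds

Running time = 1202 ÷ (60000/1001) = 1202 × 1001/60000 = 601601/30000 s.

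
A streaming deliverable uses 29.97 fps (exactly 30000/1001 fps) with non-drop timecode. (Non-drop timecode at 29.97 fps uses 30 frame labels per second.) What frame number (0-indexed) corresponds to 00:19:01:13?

Total seconds to the label: (0 × 3600 + 19 × 60 + 1) = 1141.
Frame index = 1141 × 30 + 13 = 34243.

34243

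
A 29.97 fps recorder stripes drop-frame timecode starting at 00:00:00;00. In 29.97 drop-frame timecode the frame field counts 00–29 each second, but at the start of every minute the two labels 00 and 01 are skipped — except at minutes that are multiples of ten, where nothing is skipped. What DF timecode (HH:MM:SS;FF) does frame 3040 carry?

00:01:41;12

Ten DF minutes hold 17982 frames, so frame 3040 lies in block 0 (frames 0–17981) with 3040 frames into that block.
The block's first minute is 1800 frames and the rest 1798 each; 3040 frames reaches minute 1, so 0 × 18 + 1 × 2 = 2 labels have been skipped so far.
Adding those back, label number 3040 + 2 = 3042 at 30 labels/s is 101 s + 12 f = 0 h 1 min 41 s frame 12, i.e. 00:01:41;12.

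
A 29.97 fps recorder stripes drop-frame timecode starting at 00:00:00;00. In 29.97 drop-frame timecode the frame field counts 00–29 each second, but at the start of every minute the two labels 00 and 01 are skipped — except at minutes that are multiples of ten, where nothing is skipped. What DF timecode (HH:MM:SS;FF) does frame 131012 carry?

Each 10-minute DF block holds 10 × 60 × 30 − 9 × 2 = 17982 frames. 131012 ÷ 17982 → 7 full blocks, remainder 5138.
Within the partial block the first minute is 1800 frames and each further minute 1798, so 2 further minute boundaries passed. Total skipped labels = 18 × 7 + 2 × 2 = 130.
Non-drop label index = 131012 + 130 = 131142; at 30 labels/s that is 01:12:51:12, i.e. DF 01:12:51;12.

01:12:51;12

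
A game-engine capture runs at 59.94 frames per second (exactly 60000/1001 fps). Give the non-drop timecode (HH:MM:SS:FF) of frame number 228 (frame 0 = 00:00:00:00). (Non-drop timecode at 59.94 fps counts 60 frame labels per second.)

00:00:03:48

228 ÷ 60 = 3 full seconds, remainder 48 frames.
3 s = 0 h 0 min 3 s.
Timecode: 00:00:03:48.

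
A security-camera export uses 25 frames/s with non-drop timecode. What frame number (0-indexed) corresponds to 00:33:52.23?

Total seconds to the label: (0 × 3600 + 33 × 60 + 52) = 2032.
Frame index = 2032 × 25 + 23 = 50823.

50823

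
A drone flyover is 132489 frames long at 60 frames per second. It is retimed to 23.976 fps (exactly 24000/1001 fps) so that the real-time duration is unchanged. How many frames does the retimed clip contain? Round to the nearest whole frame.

Frames at target rate = 132489 × (24000/1001) / (60) = 7570800/143 ≈ 52942.657.
Nearest whole frame: 52943.

52943 frames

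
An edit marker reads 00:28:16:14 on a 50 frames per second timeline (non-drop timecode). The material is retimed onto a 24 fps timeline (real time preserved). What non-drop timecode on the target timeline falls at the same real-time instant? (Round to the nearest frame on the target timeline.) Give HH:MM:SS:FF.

Source frame index: (0×3600 + 28×60 + 16) × 50 + 14 = 84814.
Real time: 84814 / (50) = 42407/25 s.
Target frame: (42407/25) × (24) = 1017768/25 ≈ 40710.720 → 40711.
At 24 labels/s: frame 40711 → 00:28:16:07.

00:28:16:07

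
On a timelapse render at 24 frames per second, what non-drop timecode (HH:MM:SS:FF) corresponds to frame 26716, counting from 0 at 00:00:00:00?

26716 ÷ 24 = 1113 full seconds, remainder 4 frames.
1113 s = 0 h 18 min 33 s.
Timecode: 00:18:33:04.

00:18:33:04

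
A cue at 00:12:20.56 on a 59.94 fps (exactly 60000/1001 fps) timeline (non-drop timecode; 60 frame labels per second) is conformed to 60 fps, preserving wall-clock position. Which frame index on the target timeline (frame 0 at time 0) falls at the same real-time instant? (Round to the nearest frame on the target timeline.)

Source frame index: (0×3600 + 12×60 + 20) × 60 + 56 = 44456.
Real time: 44456 / (60000/1001) = 5562557/7500 s.
Target frame: (5562557/7500) × (60) = 5562557/125 ≈ 44500.456 → 44500.

frame 44500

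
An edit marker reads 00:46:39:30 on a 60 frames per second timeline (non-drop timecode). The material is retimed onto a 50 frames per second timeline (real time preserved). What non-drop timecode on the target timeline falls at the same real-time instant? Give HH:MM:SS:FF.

00:46:39:25

Source frame index: (0×3600 + 46×60 + 39) × 60 + 30 = 167970.
Real time: 167970 / (60) = 5599/2 s.
Target frame: (5599/2) × (50) = 139975.
At 50 labels/s: frame 139975 → 00:46:39:25.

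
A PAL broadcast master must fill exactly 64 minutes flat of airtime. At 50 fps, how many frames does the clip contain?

64 min = 3840 s.
Frames = 3840 × 50 = 192000.

192000 frames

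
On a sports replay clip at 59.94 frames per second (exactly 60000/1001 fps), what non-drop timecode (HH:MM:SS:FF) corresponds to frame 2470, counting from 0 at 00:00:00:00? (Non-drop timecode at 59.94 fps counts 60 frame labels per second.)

2470 ÷ 60 = 41 full seconds, remainder 10 frames.
41 s = 0 h 0 min 41 s.
Timecode: 00:00:41:10.

00:00:41:10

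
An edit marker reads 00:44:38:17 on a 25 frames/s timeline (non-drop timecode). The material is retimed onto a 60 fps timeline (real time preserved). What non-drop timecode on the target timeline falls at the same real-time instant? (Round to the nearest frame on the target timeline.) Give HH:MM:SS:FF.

Source frame index: (0×3600 + 44×60 + 38) × 25 + 17 = 66967.
Real time: 66967 / (25) = 66967/25 s.
Target frame: (66967/25) × (60) = 803604/5 ≈ 160720.800 → 160721.
At 60 labels/s: frame 160721 → 00:44:38:41.

00:44:38:41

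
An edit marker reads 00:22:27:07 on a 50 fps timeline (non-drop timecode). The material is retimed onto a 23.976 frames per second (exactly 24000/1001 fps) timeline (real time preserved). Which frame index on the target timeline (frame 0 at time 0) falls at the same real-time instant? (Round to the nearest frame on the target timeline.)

frame 32299

Source frame index: (0×3600 + 22×60 + 27) × 50 + 7 = 67357.
Real time: 67357 / (50) = 67357/50 s.
Target frame: (67357/50) × (24000/1001) = 32331360/1001 ≈ 32299.061 → 32299.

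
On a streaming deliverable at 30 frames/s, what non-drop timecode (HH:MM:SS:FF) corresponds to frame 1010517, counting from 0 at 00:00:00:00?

09:21:23:27

1010517 ÷ 30 = 33683 full seconds, remainder 27 frames.
33683 s = 9 h 21 min 23 s.
Timecode: 09:21:23:27.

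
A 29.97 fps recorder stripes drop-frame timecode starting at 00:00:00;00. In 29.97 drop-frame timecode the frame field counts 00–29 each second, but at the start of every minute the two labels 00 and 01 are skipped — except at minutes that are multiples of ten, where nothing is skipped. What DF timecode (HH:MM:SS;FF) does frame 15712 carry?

Each 10-minute DF block holds 10 × 60 × 30 − 9 × 2 = 17982 frames. 15712 ÷ 17982 → 0 full blocks, remainder 15712.
Within the partial block the first minute is 1800 frames and each further minute 1798, so 8 further minute boundaries passed. Total skipped labels = 18 × 0 + 2 × 8 = 16.
Non-drop label index = 15712 + 16 = 15728; at 30 labels/s that is 00:08:44:08, i.e. DF 00:08:44;08.

00:08:44;08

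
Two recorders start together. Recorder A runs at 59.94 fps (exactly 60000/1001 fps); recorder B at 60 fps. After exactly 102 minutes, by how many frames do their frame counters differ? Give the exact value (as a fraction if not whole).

102 min = 6120 s.
A emits 60000/1001 × 6120 = 367200000/1001 frames; B emits 60 × 6120 = 367200.
Difference = 367200/1001 frames (≈ 366.8332); B is ahead of A.

367200/1001 frames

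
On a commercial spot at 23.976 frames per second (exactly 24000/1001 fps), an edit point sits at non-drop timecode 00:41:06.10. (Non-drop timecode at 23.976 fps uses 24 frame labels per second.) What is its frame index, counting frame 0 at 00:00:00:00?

Total seconds to the label: (0 × 3600 + 41 × 60 + 6) = 2466.
Frame index = 2466 × 24 + 10 = 59194.

frame 59194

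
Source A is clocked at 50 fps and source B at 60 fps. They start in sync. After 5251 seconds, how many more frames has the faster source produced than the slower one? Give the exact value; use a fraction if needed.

A emits 50 × 5251 = 262550 frames; B emits 60 × 5251 = 315060.
Difference = 52510 frames; B is ahead of A.

52510 frames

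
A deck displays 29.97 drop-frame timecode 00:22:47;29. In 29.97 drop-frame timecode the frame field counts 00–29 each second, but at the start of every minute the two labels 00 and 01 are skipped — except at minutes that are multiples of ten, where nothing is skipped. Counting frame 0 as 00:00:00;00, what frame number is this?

Complete 10-minute blocks: 2, each 17982 frames → 35964.
Remaining 2 whole minutes in the current block: 1800 + 1 × 1798 = 3598 frames.
Within the current minute: 47 × 30 + 29 − 2 = 1437 (labels ;00/;01 skipped at this minute). Total = 35964 + 3598 + 1437 = 40999.

40999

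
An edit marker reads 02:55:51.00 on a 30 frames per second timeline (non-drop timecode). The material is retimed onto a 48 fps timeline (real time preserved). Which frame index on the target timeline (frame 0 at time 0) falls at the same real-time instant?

Source frame index: (2×3600 + 55×60 + 51) × 30 + 0 = 316530.
Real time: 316530 / (30) = 10551 s.
Target frame: (10551) × (48) = 506448.

frame 506448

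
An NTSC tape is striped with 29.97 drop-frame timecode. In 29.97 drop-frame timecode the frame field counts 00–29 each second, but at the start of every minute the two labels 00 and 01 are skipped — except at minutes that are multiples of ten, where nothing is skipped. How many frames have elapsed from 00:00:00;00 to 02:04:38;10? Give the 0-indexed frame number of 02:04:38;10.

224126

Complete 10-minute blocks: 12, each 17982 frames → 215784.
Remaining 4 whole minutes in the current block: 1800 + 3 × 1798 = 7194 frames.
Within the current minute: 38 × 30 + 10 − 2 = 1148 (labels ;00/;01 skipped at this minute). Total = 215784 + 7194 + 1148 = 224126.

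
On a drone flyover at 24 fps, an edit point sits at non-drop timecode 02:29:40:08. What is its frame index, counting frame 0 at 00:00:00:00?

frame 215528

Total seconds to the label: (2 × 3600 + 29 × 60 + 40) = 8980.
Frame index = 8980 × 24 + 8 = 215528.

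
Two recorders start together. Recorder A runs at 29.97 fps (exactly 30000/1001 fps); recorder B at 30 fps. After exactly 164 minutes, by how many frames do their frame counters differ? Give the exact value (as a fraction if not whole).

295200/1001 frames

164 min = 9840 s.
A emits 30000/1001 × 9840 = 295200000/1001 frames; B emits 30 × 9840 = 295200.
Difference = 295200/1001 frames (≈ 294.9051); B is ahead of A.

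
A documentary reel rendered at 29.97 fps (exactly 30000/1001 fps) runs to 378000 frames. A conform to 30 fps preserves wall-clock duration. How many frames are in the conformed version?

Target frames = source frames × (target rate / source rate) = 378000 × (30)/(30000/1001) = 378000 × 1001/1000 = 378378.

378378 frames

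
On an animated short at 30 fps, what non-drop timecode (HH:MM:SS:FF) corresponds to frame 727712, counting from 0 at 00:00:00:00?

727712 ÷ 30 = 24257 full seconds, remainder 2 frames.
24257 s = 6 h 44 min 17 s.
Timecode: 06:44:17:02.

06:44:17:02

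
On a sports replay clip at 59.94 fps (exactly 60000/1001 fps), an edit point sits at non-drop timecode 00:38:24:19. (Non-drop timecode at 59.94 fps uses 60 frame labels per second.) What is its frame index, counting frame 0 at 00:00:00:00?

138259

Total seconds to the label: (0 × 3600 + 38 × 60 + 24) = 2304.
Frame index = 2304 × 60 + 19 = 138259.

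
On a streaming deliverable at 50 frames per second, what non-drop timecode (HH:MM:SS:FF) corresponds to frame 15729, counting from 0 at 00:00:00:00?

00:05:14:29

15729 ÷ 50 = 314 full seconds, remainder 29 frames.
314 s = 0 h 5 min 14 s.
Timecode: 00:05:14:29.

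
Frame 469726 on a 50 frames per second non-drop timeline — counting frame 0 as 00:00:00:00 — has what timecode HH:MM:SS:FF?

469726 ÷ 50 = 9394 full seconds, remainder 26 frames.
9394 s = 2 h 36 min 34 s.
Timecode: 02:36:34:26.

02:36:34:26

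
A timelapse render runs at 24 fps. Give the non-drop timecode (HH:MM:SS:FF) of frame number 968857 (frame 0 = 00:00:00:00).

11:12:49:01

968857 ÷ 24 = 40369 full seconds, remainder 1 frame.
40369 s = 11 h 12 min 49 s.
Timecode: 11:12:49:01.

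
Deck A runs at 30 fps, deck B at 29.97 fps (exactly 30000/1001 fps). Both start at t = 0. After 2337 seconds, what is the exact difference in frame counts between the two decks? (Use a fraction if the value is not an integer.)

70110/1001 frames

A emits 30 × 2337 = 70110 frames; B emits 30000/1001 × 2337 = 70110000/1001.
Difference = 70110/1001 frames (≈ 70.0400); B is behind A.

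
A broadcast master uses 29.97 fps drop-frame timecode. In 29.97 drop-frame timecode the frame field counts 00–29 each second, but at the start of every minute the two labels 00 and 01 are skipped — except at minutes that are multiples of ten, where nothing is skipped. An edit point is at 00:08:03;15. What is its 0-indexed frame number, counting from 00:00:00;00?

14489

As if non-drop at 30 labels/s: (0 × 3600 + 8 × 60 + 3) × 30 + 15 = 14505.
Minute boundaries passed: 8; those not divisible by 10: 8 − 0 = 8; dropped labels = 2 × 8 = 16.
Actual frame index = 14505 − 16 = 14489.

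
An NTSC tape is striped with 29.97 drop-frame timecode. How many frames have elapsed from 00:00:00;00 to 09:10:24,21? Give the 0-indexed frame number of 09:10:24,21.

Complete 10-minute blocks: 55, each 17982 frames → 989010.
Remaining 0 whole minutes in the current block: 0 frames.
Within the current minute: 24 × 30 + 21 = 741. Total = 989010 + 0 + 741 = 989751.

989751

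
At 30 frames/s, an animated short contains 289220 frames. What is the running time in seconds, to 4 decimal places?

9640.6667 seconds

Running time = 289220 × 1/30 = 28922/3 s ≈ 9640.6667 s.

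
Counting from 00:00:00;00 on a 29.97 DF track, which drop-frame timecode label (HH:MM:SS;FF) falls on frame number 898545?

08:19:41;15

Each 10-minute DF block holds 10 × 60 × 30 − 9 × 2 = 17982 frames. 898545 ÷ 17982 → 49 full blocks, remainder 17427.
Within the partial block the first minute is 1800 frames and each further minute 1798, so 9 further minute boundaries passed. Total skipped labels = 18 × 49 + 2 × 9 = 900.
Non-drop label index = 898545 + 900 = 899445; at 30 labels/s that is 08:19:41:15, i.e. DF 08:19:41;15.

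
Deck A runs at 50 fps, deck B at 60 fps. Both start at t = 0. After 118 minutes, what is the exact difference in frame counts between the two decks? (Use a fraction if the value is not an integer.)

118 min = 7080 s.
A emits 50 × 7080 = 354000 frames; B emits 60 × 7080 = 424800.
Difference = 70800 frames; B is ahead of A.

70800 frames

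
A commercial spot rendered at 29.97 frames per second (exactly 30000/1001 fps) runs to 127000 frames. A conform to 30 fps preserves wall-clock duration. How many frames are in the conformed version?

Target frames = source frames × (target rate / source rate) = 127000 × (30)/(30000/1001) = 127000 × 1001/1000 = 127127.

127127 frames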